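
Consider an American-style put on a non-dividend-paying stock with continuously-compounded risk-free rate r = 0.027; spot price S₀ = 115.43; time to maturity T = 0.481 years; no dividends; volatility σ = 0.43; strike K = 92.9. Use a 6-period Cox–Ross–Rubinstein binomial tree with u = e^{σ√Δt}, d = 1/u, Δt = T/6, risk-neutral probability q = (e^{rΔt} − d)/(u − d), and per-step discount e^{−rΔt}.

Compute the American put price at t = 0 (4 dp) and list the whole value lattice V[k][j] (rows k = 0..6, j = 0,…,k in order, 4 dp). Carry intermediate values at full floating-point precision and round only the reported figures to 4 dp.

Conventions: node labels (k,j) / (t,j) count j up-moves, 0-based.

price = 3.8066
tree:
3.8066
6.1437 1.2764
9.7048 2.2901 0.1772
14.8981 4.0882 0.3406 0.0000
21.9718 7.2556 0.6544 0.0000 0.0000
30.1022 12.7887 1.2576 0.0000 0.0000 0.0000
37.3007 21.9718 2.4166 0.0000 0.0000 0.0000 0.0000

Δt=0.08017  u=1.12947  d=0.88537  q=0.47848  discount=0.99784
step 6 (expiry): payoffs max(K−S,0) = 37.3007 21.9718 2.4166 0.0000 0.0000 0.0000 0.0000
k=5: (k=5,j=0): S=62.7978, K−S=30.1022, hold=29.9014 ⇒ V=30.1022 exercise | (k=5,j=1): S=80.1113, K−S=12.7887, hold=12.5878 ⇒ V=12.7887 exercise | (k=5,j=2): S=102.1983, K−S=0.0000, hold=1.2576 ⇒ V=1.2576 continue | (k=5,j=3): S=130.3748, K−S=0.0000, hold=0.0000 ⇒ V=0.0000 continue | (k=5,j=4): S=166.3196, K−S=0.0000, hold=0.0000 ⇒ V=0.0000 continue | (k=5,j=5): S=212.1745, K−S=0.0000, hold=0.0000 ⇒ V=0.0000 continue
k=4: (k=4,j=0): S=70.9282, K−S=21.9718, hold=21.7709 ⇒ V=21.9718 exercise | (k=4,j=1): S=90.4834, K−S=2.4166, hold=7.2556 ⇒ V=7.2556 continue | (k=4,j=2): S=115.4300, K−S=0.0000, hold=0.6544 ⇒ V=0.6544 continue | (k=4,j=3): S=147.2545, K−S=0.0000, hold=0.0000 ⇒ V=0.0000 continue | (k=4,j=4): S=187.8531, K−S=0.0000, hold=0.0000 ⇒ V=0.0000 continue
k=3: (k=3,j=0): S=80.1113, K−S=12.7887, hold=14.8981 ⇒ V=14.8981 continue | (k=3,j=1): S=102.1983, K−S=0.0000, hold=4.0882 ⇒ V=4.0882 continue | (k=3,j=2): S=130.3748, K−S=0.0000, hold=0.3406 ⇒ V=0.3406 continue | (k=3,j=3): S=166.3196, K−S=0.0000, hold=0.0000 ⇒ V=0.0000 continue
k=2: (k=2,j=0): S=90.4834, K−S=2.4166, hold=9.7048 ⇒ V=9.7048 continue | (k=2,j=1): S=115.4300, K−S=0.0000, hold=2.2901 ⇒ V=2.2901 continue | (k=2,j=2): S=147.2545, K−S=0.0000, hold=0.1772 ⇒ V=0.1772 continue
k=1: (k=1,j=0): S=102.1983, K−S=0.0000, hold=6.1437 ⇒ V=6.1437 continue | (k=1,j=1): S=130.3748, K−S=0.0000, hold=1.2764 ⇒ V=1.2764 continue
k=0: (k=0,j=0): S=115.4300, K−S=0.0000, hold=3.8066 ⇒ V=3.8066 continue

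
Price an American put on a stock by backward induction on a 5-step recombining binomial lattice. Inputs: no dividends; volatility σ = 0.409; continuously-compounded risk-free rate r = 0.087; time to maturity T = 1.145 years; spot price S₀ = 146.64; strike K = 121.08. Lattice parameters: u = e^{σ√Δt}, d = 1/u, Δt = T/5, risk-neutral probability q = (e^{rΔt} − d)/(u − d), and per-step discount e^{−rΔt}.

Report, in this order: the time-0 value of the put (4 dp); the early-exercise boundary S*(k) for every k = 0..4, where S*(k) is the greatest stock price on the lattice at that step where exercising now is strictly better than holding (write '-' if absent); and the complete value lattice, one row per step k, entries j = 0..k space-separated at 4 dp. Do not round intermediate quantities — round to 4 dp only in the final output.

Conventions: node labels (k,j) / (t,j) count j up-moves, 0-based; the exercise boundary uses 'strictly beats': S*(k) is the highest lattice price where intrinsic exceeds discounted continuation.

price = 8.4435
boundary = - - - 81.5171 99.1402
tree:
8.4435
14.6475 2.6347
24.6324 5.3410 0.0588
39.5629 10.8256 0.1206 0.0000
54.0534 21.9398 0.2472 0.0000 0.0000
65.9680 39.5629 0.5067 0.0000 0.0000 0.0000

Δt=0.22900, u=1.21619, d=0.82224, q=0.50230, disc=e^(-rΔt)=0.98027
k=5 terminal: V=max(K-S,0) → 65.9680 39.5629 0.5067 0.0000 0.0000 0.0000
k=4: j=0 S=67.0266 intr=54.0534 cont=51.6650 V=54.0534[EX]; j=1 S=99.1402 intr=21.9398 cont=19.5514 V=21.9398[EX]; j=2 S=146.6400 intr=0.0000 cont=0.2472 V=0.2472[hold]; j=3 S=216.8977 intr=0.0000 cont=0.0000 V=0.0000[hold]; j=4 S=320.8171 intr=0.0000 cont=0.0000 V=0.0000[hold]  S*(4)=99.1402
k=3: j=0 S=81.5171 intr=39.5629 cont=37.1745 V=39.5629[EX]; j=1 S=120.5733 intr=0.5067 cont=10.8256 V=10.8256[hold]; j=2 S=178.3420 intr=0.0000 cont=0.1206 V=0.1206[hold]; j=3 S=263.7887 intr=0.0000 cont=0.0000 V=0.0000[hold]  S*(3)=81.5171
k=2: j=0 S=99.1402 intr=21.9398 cont=24.6324 V=24.6324[hold]; j=1 S=146.6400 intr=0.0000 cont=5.3410 V=5.3410[hold]; j=2 S=216.8977 intr=0.0000 cont=0.0588 V=0.0588[hold]  S*(2)=-
k=1: j=0 S=120.5733 intr=0.5067 cont=14.6475 V=14.6475[hold]; j=1 S=178.3420 intr=0.0000 cont=2.6347 V=2.6347[hold]  S*(1)=-
k=0: j=0 S=146.6400 intr=0.0000 cont=8.4435 V=8.4435[hold]  S*(0)=-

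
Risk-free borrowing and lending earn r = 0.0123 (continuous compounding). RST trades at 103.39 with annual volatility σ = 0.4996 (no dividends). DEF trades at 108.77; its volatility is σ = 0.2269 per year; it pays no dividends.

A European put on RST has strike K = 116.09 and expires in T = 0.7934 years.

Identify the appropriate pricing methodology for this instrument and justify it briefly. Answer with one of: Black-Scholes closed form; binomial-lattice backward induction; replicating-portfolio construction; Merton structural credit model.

Key observation: a European claim on RST (strike 116.09) — a lognormal (GBM) underlying with constant rate and volatility — has an exact closed-form value; no lattice or capital structure is involved.

framework: Black-Scholes closed form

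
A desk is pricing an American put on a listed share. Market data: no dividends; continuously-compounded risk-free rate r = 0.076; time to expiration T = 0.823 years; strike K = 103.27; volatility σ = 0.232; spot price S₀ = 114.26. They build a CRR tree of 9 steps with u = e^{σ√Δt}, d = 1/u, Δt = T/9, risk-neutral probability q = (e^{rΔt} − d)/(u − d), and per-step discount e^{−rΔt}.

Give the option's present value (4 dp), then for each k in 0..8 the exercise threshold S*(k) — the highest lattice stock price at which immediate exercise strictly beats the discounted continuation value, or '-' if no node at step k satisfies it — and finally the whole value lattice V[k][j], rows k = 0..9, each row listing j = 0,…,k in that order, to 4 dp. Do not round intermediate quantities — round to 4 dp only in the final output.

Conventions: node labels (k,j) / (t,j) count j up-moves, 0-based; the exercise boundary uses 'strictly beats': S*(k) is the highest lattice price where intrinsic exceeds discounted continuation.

Δt=0.09144, u=1.07268, d=0.93225, q=0.53213, disc=e^(-rΔt)=0.99307
k=9 terminal: V=max(K-S,0) → 42.5016 33.3478 22.8152 10.6961 0.0000 0.0000 0.0000 0.0000 0.0000 0.0000
k=8: j=0 S=65.1848 intr=38.0852 cont=37.3700 V=38.0852[EX]; j=1 S=75.0038 intr=28.2662 cont=27.5510 V=28.2662[EX]; j=2 S=86.3019 intr=16.9681 cont=16.2529 V=16.9681[EX]; j=3 S=99.3018 intr=3.9682 cont=4.9697 V=4.9697[hold]; j=4 S=114.2600 intr=0.0000 cont=0.0000 V=0.0000[hold]; j=5 S=131.4714 intr=0.0000 cont=0.0000 V=0.0000[hold]; j=6 S=151.2754 intr=0.0000 cont=0.0000 V=0.0000[hold]; j=7 S=174.0625 intr=0.0000 cont=0.0000 V=0.0000[hold]; j=8 S=200.2821 intr=0.0000 cont=0.0000 V=0.0000[hold]  S*(8)=86.3019
k=7: j=0 S=69.9222 intr=33.3478 cont=32.6326 V=33.3478[EX]; j=1 S=80.4548 intr=22.8152 cont=22.1000 V=22.8152[EX]; j=2 S=92.5739 intr=10.6961 cont=10.5101 V=10.6961[EX]; j=3 S=106.5187 intr=0.0000 cont=2.3091 V=2.3091[hold]; j=4 S=122.5639 intr=0.0000 cont=0.0000 V=0.0000[hold]; j=5 S=141.0262 intr=0.0000 cont=0.0000 V=0.0000[hold]; j=6 S=162.2694 intr=0.0000 cont=0.0000 V=0.0000[hold]; j=7 S=186.7126 intr=0.0000 cont=0.0000 V=0.0000[hold]  S*(7)=92.5739
k=6: j=0 S=75.0038 intr=28.2662 cont=27.5510 V=28.2662[EX]; j=1 S=86.3019 intr=16.9681 cont=16.2529 V=16.9681[EX]; j=2 S=99.3018 intr=3.9682 cont=6.1899 V=6.1899[hold]; j=3 S=114.2600 intr=0.0000 cont=1.0729 V=1.0729[hold]; j=4 S=131.4714 intr=0.0000 cont=0.0000 V=0.0000[hold]; j=5 S=151.2754 intr=0.0000 cont=0.0000 V=0.0000[hold]; j=6 S=174.0625 intr=0.0000 cont=0.0000 V=0.0000[hold]  S*(6)=86.3019
k=5: j=0 S=80.4548 intr=22.8152 cont=22.1000 V=22.8152[EX]; j=1 S=92.5739 intr=10.6961 cont=11.1549 V=11.1549[hold]; j=2 S=106.5187 intr=0.0000 cont=3.4430 V=3.4430[hold]; j=3 S=122.5639 intr=0.0000 cont=0.4985 V=0.4985[hold]; j=4 S=141.0262 intr=0.0000 cont=0.0000 V=0.0000[hold]; j=5 S=162.2694 intr=0.0000 cont=0.0000 V=0.0000[hold]  S*(5)=80.4548
k=4: j=0 S=86.3019 intr=16.9681 cont=16.4954 V=16.9681[EX]; j=1 S=99.3018 intr=3.9682 cont=7.0023 V=7.0023[hold]; j=2 S=114.2600 intr=0.0000 cont=1.8631 V=1.8631[hold]; j=3 S=131.4714 intr=0.0000 cont=0.2316 V=0.2316[hold]; j=4 S=151.2754 intr=0.0000 cont=0.0000 V=0.0000[hold]  S*(4)=86.3019
k=3: j=0 S=92.5739 intr=10.6961 cont=11.5842 V=11.5842[hold]; j=1 S=106.5187 intr=0.0000 cont=4.2380 V=4.2380[hold]; j=2 S=122.5639 intr=0.0000 cont=0.9881 V=0.9881[hold]; j=3 S=141.0262 intr=0.0000 cont=0.1076 V=0.1076[hold]  S*(3)=-
k=2: j=0 S=99.3018 intr=3.9682 cont=7.6219 V=7.6219[hold]; j=1 S=114.2600 intr=0.0000 cont=2.4912 V=2.4912[hold]; j=2 S=131.4714 intr=0.0000 cont=0.5159 V=0.5159[hold]  S*(2)=-
k=1: j=0 S=106.5187 intr=0.0000 cont=4.8579 V=4.8579[hold]; j=1 S=122.5639 intr=0.0000 cont=1.4302 V=1.4302[hold]  S*(1)=-
k=0: j=0 S=114.2600 intr=0.0000 cont=3.0129 V=3.0129[hold]  S*(0)=-

price = 3.0129
boundary = - - - - 86.3019 80.4548 86.3019 92.5739 86.3019
tree:
3.0129
4.8579 1.4302
7.6219 2.4912 0.5159
11.5842 4.2380 0.9881 0.1076
16.9681 7.0023 1.8631 0.2316 0.0000
22.8152 11.1549 3.4430 0.4985 0.0000 0.0000
28.2662 16.9681 6.1899 1.0729 0.0000 0.0000 0.0000
33.3478 22.8152 10.6961 2.3091 0.0000 0.0000 0.0000 0.0000
38.0852 28.2662 16.9681 4.9697 0.0000 0.0000 0.0000 0.0000 0.0000
42.5016 33.3478 22.8152 10.6961 0.0000 0.0000 0.0000 0.0000 0.0000 0.0000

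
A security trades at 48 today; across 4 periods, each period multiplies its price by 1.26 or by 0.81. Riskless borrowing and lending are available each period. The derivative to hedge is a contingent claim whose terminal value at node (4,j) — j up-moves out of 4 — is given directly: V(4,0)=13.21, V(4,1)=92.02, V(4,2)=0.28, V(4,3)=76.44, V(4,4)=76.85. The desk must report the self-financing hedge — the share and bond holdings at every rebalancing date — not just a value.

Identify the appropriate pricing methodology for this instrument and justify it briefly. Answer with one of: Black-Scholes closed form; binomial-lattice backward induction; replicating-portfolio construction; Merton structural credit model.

Key observation: what is demanded is not a single number but the (Δ, B) position at each node of the 1.26/0.81 tree starting at 48; constructing those positions is the replicating-portfolio method.

framework: replicating-portfolio construction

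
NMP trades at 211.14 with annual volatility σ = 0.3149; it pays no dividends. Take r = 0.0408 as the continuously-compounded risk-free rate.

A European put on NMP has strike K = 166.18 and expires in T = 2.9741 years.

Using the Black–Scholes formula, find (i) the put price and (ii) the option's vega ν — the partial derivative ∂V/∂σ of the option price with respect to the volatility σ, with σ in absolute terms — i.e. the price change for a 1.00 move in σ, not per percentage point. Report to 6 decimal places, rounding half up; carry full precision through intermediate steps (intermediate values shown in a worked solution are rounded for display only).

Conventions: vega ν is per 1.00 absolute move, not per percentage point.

σ√T = 0.3149·√2.9741 = 0.543063
d₁ = (ln(S/K) + (r+σ²/2)T) / (σ√T) = (ln(211.14/166.18) + (0.0408+0.3149²/2)·2.9741) / 0.543063 = (0.239450 + 0.268802) / 0.543063 = 0.935898
d₂ = d₁ − σ√T = 0.935898 − 0.543063 = 0.392835
e^{−rT} = 0.885730
N(−d₁) = 0.174663,  N(−d₂) = 0.347221
Put price V = K·e^{−rT}·N(−d₂) − S·N(−d₁) = 51.107612 − 36.878296 = 14.229316
φ(d₁) = (1/√(2π))·e^{−d₁²/2} = 0.257460
ν = S·φ(d₁)·√T = 93.747104

price = 14.229316
ν = 93.747104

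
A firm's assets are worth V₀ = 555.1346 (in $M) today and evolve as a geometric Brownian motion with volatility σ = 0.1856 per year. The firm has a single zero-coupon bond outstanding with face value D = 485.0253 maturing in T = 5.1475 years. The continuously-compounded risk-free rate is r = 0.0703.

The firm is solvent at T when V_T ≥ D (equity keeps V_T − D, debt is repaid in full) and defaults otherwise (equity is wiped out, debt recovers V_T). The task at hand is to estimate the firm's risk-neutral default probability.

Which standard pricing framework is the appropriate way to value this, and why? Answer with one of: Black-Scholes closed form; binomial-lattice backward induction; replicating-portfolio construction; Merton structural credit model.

Key observation: a levered firm with one bullet debt due at 5.1475 years is the canonical structural-credit setup: equity is a call on the firm's assets struck at the face value.

framework: Merton structural credit model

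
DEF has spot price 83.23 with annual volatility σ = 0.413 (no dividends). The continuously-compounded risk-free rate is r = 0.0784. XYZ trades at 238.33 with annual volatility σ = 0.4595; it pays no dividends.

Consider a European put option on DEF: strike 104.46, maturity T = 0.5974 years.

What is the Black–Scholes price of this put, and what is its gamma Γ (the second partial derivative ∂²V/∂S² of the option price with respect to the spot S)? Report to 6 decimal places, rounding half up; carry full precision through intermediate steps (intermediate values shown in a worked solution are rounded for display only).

price = 21.604705
Γ = 0.013831

σ√T = 0.413·√0.5974 = 0.319215
d₁ = (ln(S/K) + (r+σ²/2)T) / (σ√T) = (ln(83.23/104.46) + (0.0784+0.413²/2)·0.5974) / 0.319215 = (-0.227196 + 0.097785) / 0.319215 = -0.405405
d₂ = d₁ − σ√T = -0.405405 − 0.319215 = -0.724620
e^{−rT} = 0.954244
N(−d₁) = 0.657410,  N(−d₂) = 0.765657
Put price V = K·e^{−rT}·N(−d₂) − S·N(−d₁) = 76.320953 − 54.716248 = 21.604705
φ(d₁) = (1/√(2π))·e^{−d₁²/2} = 0.367469
Γ = φ(d₁) / (S·σ·√T) = 0.013831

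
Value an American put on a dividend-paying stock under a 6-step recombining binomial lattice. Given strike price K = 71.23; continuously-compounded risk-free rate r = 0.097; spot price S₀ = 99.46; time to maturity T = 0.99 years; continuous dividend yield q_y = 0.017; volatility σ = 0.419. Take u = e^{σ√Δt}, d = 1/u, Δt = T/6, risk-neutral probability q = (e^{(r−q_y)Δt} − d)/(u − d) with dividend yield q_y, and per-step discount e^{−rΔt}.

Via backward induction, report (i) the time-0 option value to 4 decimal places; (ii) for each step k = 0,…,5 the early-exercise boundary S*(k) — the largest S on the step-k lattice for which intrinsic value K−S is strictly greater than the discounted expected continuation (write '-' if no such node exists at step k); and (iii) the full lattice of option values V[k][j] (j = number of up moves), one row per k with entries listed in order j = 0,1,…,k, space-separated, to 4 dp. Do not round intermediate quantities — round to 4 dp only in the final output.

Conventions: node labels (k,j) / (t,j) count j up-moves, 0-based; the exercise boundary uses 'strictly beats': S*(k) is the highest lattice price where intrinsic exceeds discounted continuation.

price = 2.6873
boundary = - - - - 50.3481 59.6897
tree:
2.6873
4.6820 0.7511
7.9804 1.4879 0.0281
13.1982 2.9463 0.0567 0.0000
20.8819 5.8321 0.1143 0.0000 0.0000
28.7615 11.5403 0.2307 0.0000 0.0000 0.0000
35.4079 20.8819 0.4654 0.0000 0.0000 0.0000 0.0000

Δt=0.16500, u=1.18554, d=0.84350, q=0.49640, disc=e^(-rΔt)=0.98412
k=6 terminal: V=max(K-S,0) → 35.4079 20.8819 0.4654 0.0000 0.0000 0.0000 0.0000
k=5: j=0 S=42.4685 intr=28.7615 cont=27.7495 V=28.7615[EX]; j=1 S=59.6897 intr=11.5403 cont=10.5765 V=11.5403[EX]; j=2 S=83.8942 intr=0.0000 cont=0.2307 V=0.2307[hold]; j=3 S=117.9138 intr=0.0000 cont=0.0000 V=0.0000[hold]; j=4 S=165.7286 intr=0.0000 cont=0.0000 V=0.0000[hold]; j=5 S=232.9325 intr=0.0000 cont=0.0000 V=0.0000[hold]  S*(5)=59.6897
k=4: j=0 S=50.3481 intr=20.8819 cont=19.8920 V=20.8819[EX]; j=1 S=70.7646 intr=0.4654 cont=5.8321 V=5.8321[hold]; j=2 S=99.4600 intr=0.0000 cont=0.1143 V=0.1143[hold]; j=3 S=139.7916 intr=0.0000 cont=0.0000 V=0.0000[hold]; j=4 S=196.4779 intr=0.0000 cont=0.0000 V=0.0000[hold]  S*(4)=50.3481
k=3: j=0 S=59.6897 intr=11.5403 cont=13.1982 V=13.1982[hold]; j=1 S=83.8942 intr=0.0000 cont=2.9463 V=2.9463[hold]; j=2 S=117.9138 intr=0.0000 cont=0.0567 V=0.0567[hold]; j=3 S=165.7286 intr=0.0000 cont=0.0000 V=0.0000[hold]  S*(3)=-
k=2: j=0 S=70.7646 intr=0.4654 cont=7.9804 V=7.9804[hold]; j=1 S=99.4600 intr=0.0000 cont=1.4879 V=1.4879[hold]; j=2 S=139.7916 intr=0.0000 cont=0.0281 V=0.0281[hold]  S*(2)=-
k=1: j=0 S=83.8942 intr=0.0000 cont=4.6820 V=4.6820[hold]; j=1 S=117.9138 intr=0.0000 cont=0.7511 V=0.7511[hold]  S*(1)=-
k=0: j=0 S=99.4600 intr=0.0000 cont=2.6873 V=2.6873[hold]  S*(0)=-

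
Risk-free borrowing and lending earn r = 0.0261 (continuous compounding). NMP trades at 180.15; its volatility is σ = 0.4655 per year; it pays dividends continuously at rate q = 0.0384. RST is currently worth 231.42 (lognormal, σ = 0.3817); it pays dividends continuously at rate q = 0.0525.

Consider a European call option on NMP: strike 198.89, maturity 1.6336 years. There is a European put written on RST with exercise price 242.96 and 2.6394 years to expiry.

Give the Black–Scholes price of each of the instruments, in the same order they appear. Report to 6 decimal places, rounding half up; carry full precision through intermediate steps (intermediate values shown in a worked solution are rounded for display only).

price(NMP call K=198.89) = 32.195239
price(RST put K=242.96) = 65.708337

[NMP call K=198.89]
σ√T = 0.4655·√1.6336 = 0.594967
d₁ = (ln(S/K) + (r−q+σ²/2)T) / (σ√T) = (ln(180.15/198.89) + (0.0261−0.0384+0.4655²/2)·1.6336) / 0.594967 = (-0.098962 + 0.156899) / 0.594967 = 0.097379
d₂ = d₁ − σ√T = 0.097379 − 0.594967 = -0.497588
e^{−rT} = 0.958259
e^{−qT} = 0.939197
N(d₁) = 0.538787,  N(d₂) = 0.309387
price = S·e^{−qT}·N(d₁) − K·e^{−rT}·N(d₂) = 91.160817 − 58.965578 = 32.195239
[RST put K=242.96]
σ√T = 0.3817·√2.6394 = 0.620119
d₁ = (ln(S/K) + (r−q+σ²/2)T) / (σ√T) = (ln(231.42/242.96) + (0.0261−0.0525+0.3817²/2)·2.6394) / 0.620119 = (-0.048663 + 0.122593) / 0.620119 = 0.119220
d₂ = d₁ − σ√T = 0.119220 − 0.620119 = -0.500898
e^{−rT} = 0.933431
e^{−qT} = 0.870604
N(−d₁) = 0.452550,  N(−d₂) = 0.691779
price = K·e^{−rT}·N(−d₂) − S·e^{−qT}·N(−d₁) = 156.885961 − 91.177624 = 65.708337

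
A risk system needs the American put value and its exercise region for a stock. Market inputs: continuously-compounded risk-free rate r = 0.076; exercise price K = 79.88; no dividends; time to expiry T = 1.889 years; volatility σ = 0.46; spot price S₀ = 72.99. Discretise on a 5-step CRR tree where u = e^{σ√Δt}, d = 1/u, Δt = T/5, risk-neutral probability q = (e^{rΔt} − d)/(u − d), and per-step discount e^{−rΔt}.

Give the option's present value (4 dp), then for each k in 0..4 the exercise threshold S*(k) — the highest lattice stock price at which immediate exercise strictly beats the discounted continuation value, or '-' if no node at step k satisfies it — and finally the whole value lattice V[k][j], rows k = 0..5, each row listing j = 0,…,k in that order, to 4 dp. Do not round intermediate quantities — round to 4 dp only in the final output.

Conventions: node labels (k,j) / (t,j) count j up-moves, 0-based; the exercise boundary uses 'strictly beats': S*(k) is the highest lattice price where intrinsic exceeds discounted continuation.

price = 17.8828
boundary = - - 41.4646 31.2525 41.4646
tree:
17.8828
26.7199 9.4166
38.4154 15.7004 3.1965
48.6275 25.2485 6.3336 0.0000
56.3245 38.4154 12.5497 0.0000 0.0000
62.1259 48.6275 24.8663 0.0000 0.0000 0.0000

Δt=0.37780, u=1.32676, d=0.75371, q=0.48061, disc=e^(-rΔt)=0.97170
k=5 terminal: V=max(K-S,0) → 62.1259 48.6275 24.8663 0.0000 0.0000 0.0000
k=4: j=0 S=23.5555 intr=56.3245 cont=54.0636 V=56.3245[EX]; j=1 S=41.4646 intr=38.4154 cont=36.1544 V=38.4154[EX]; j=2 S=72.9900 intr=6.8900 cont=12.5497 V=12.5497[hold]; j=3 S=128.4840 intr=0.0000 cont=0.0000 V=0.0000[hold]; j=4 S=226.1699 intr=0.0000 cont=0.0000 V=0.0000[hold]  S*(4)=41.4646
k=3: j=0 S=31.2525 intr=48.6275 cont=46.3665 V=48.6275[EX]; j=1 S=55.0137 intr=24.8663 cont=25.2485 V=25.2485[hold]; j=2 S=96.8403 intr=0.0000 cont=6.3336 V=6.3336[hold]; j=3 S=170.4676 intr=0.0000 cont=0.0000 V=0.0000[hold]  S*(3)=31.2525
k=2: j=0 S=41.4646 intr=38.4154 cont=36.3329 V=38.4154[EX]; j=1 S=72.9900 intr=6.8900 cont=15.7004 V=15.7004[hold]; j=2 S=128.4840 intr=0.0000 cont=3.1965 V=3.1965[hold]  S*(2)=41.4646
k=1: j=0 S=55.0137 intr=24.8663 cont=26.7199 V=26.7199[hold]; j=1 S=96.8403 intr=0.0000 cont=9.4166 V=9.4166[hold]  S*(1)=-
k=0: j=0 S=72.9900 intr=6.8900 cont=17.8828 V=17.8828[hold]  S*(0)=-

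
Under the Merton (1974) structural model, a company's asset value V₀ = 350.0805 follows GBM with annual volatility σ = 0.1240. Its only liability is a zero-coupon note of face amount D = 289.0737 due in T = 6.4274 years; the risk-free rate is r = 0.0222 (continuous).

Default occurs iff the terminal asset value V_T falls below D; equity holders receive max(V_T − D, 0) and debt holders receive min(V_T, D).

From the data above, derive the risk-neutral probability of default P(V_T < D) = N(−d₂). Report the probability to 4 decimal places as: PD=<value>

Work the structural quantities from V₀ = 350.0805 against face 289.0737:
d₁ = [ln(V₀/D) + (r + σ²/2)T] / (σ√T)
   = [ln(350.0805/289.0737) + (0.0222 + 0.5·0.1240²)·6.4274] / (0.1240·√6.4274)
   = [0.191481 + 0.192102] / 0.314369 = 1.220171
d₂ = d₁ − σ√T = 1.220171 − 0.314369 = 0.905802
risk-neutral PD = N(−d₂) = N(-0.905802) = 0.182520

PD=0.1825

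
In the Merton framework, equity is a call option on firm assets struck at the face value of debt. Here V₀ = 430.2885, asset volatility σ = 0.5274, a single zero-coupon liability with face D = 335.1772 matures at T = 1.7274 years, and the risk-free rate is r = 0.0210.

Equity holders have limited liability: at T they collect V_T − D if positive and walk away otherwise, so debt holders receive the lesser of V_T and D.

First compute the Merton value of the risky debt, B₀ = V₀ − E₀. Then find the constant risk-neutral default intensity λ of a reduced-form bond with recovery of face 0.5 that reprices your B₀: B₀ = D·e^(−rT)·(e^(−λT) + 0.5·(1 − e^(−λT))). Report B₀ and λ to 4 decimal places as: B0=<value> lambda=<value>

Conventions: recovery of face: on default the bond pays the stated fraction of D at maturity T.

B0=266.4546 lambda=0.2506

With assets at 430.2885 and a single debt payment of 335.1772 at 1.7274 years:
d₁ = [ln(V₀/D) + (r + σ²/2)T] / (σ√T)
   = [ln(430.2885/335.1772) + (0.0210 + 0.5·0.5274²)·1.7274] / (0.5274·√1.7274)
   = [0.249797 + 0.276514] / 0.693165 = 0.759287
d₂ = d₁ − σ√T = 0.759287 − 0.693165 = 0.066122
N(d₁) = 0.776159,  N(d₂) = 0.526359,  e^(−rT) = 0.964375
E₀ = V₀·N(d₁) − D·e^(−rT)·N(d₂)
   = 430.2885·0.776159 − 335.1772·0.964375·0.526359 = 163.833922
B₀ = V₀ − E₀ = 430.2885 − 163.833922 = 266.454578
e^(−λT) = (B₀·e^(rT)/D − 0.5)/(1 − 0.5) = (266.4546·1.036941/335.1772 − 0.5)/0.5 = 0.64866704
λ = −ln(0.64866704)/1.7274 = 0.250571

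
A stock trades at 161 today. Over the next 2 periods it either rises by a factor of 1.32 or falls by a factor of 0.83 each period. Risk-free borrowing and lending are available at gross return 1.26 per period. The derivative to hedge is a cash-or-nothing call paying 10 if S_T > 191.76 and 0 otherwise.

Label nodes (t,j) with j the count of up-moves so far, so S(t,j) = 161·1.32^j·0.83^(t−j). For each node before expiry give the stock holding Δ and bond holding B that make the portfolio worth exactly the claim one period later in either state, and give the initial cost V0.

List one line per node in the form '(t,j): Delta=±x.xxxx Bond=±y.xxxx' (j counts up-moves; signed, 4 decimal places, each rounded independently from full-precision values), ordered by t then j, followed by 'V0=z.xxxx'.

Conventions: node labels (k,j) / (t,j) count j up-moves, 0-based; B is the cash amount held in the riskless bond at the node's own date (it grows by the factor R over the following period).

The replicating-portfolio and risk-neutral prices coincide; use p* = (1.26−0.83)/(1.32−0.83) = 0.8776 for the latter.
Expiry values: V(2,0)=0.0000, V(2,1)=0.0000, V(2,2)=10.0000
Node (1,0) S=133.6300: V=(p*·0.0000+(1−p*)·0.0000)/1.26=0.0000; Δ=(0.0000−0.0000)/(176.3916−110.9129)=0.0000; B=V−Δ·S=0.0000
Node (1,1) S=212.5200: V=(p*·10.0000+(1−p*)·0.0000)/1.26=6.9647; Δ=(10.0000−0.0000)/(280.5264−176.3916)=0.0960; B=V−Δ·S=-13.4435
Node (0,0) S=161.0000: V=(p*·6.9647+(1−p*)·0.0000)/1.26=4.8507; Δ=(6.9647−0.0000)/(212.5200−133.6300)=0.0883; B=V−Δ·S=-9.3630
Sanity check at the root: Δ(0,0)·S0 + B(0,0) reproduces V0 = 4.8507.

(0,0): Delta=0.0883 Bond=-9.3630
(1,0): Delta=0.0000 Bond=0.0000
(1,1): Delta=0.0960 Bond=-13.4435
V0=4.8507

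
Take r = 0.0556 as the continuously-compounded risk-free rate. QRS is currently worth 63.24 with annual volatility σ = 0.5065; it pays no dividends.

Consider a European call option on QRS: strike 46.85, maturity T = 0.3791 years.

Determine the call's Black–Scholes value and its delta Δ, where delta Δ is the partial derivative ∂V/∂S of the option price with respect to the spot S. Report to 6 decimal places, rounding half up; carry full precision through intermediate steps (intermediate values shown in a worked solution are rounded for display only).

price = 18.679436
Δ = 0.882080

σ√T = 0.5065·√0.3791 = 0.311858
d₁ = (ln(S/K) + (r+σ²/2)T) / (σ√T) = (ln(63.24/46.85) + (0.0556+0.5065²/2)·0.3791) / 0.311858 = (0.299986 + 0.069706) / 0.311858 = 1.185450
d₂ = d₁ − σ√T = 1.185450 − 0.311858 = 0.873592
e^{−rT} = 0.979143
N(d₁) = 0.882080,  N(d₂) = 0.808830
Call price V = S·N(d₁) − K·e^{−rT}·N(d₂) = 55.782751 − 37.103314 = 18.679436
Δ = N(d₁) = 0.882080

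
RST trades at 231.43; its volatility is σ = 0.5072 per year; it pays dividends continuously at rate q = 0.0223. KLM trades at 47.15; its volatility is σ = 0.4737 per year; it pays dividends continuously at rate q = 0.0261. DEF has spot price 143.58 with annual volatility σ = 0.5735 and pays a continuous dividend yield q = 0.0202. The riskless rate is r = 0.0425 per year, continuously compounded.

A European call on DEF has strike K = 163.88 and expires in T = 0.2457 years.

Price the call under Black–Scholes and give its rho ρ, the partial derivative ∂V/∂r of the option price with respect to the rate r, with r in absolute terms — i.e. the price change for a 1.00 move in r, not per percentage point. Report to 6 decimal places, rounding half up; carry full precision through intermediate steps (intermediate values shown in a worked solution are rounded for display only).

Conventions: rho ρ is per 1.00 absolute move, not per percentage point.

price = 9.257179
ρ = 11.087333

σ√T = 0.5735·√0.2457 = 0.284273
d₁ = (ln(S/K) + (r−q+σ²/2)T) / (σ√T) = (ln(143.58/163.88) + (0.0425−0.0202+0.5735²/2)·0.2457) / 0.284273 = (-0.132242 + 0.045885) / 0.284273 = -0.303783
d₂ = d₁ − σ√T = -0.303783 − 0.284273 = -0.588056
e^{−rT} = 0.989612
e^{−qT} = 0.995049
N(d₁) = 0.380647,  N(d₂) = 0.278247
Call price V = S·e^{−qT}·N(d₁) − K·e^{−rT}·N(d₂) = 54.382670 − 45.125492 = 9.257179
ρ = K·T·e^{−rT}·N(d₂) = 11.087333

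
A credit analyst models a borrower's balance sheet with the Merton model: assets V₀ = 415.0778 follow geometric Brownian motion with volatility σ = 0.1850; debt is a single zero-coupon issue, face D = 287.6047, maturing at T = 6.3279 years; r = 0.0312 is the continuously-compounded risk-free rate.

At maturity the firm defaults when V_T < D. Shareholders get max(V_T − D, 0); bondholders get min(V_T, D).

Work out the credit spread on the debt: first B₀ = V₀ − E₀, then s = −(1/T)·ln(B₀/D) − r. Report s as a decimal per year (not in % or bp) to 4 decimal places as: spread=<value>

spread=0.0053

Work the structural quantities from V₀ = 415.0778 against face 287.6047:
d₁ = [ln(V₀/D) + (r + σ²/2)T] / (σ√T)
   = [ln(415.0778/287.6047) + (0.0312 + 0.5·0.1850²)·6.3279] / (0.1850·√6.3279)
   = [0.366879 + 0.305717] / 0.465373 = 1.445282
d₂ = d₁ − σ√T = 1.445282 − 0.465373 = 0.979908
N(d₁) = 0.925811,  N(d₂) = 0.836434,  e^(−rT) = 0.820837
E₀ = V₀·N(d₁) − D·e^(−rT)·N(d₂)
   = 415.0778·0.925811 − 287.6047·0.820837·0.836434 = 186.820832
B₀ = V₀ − E₀ = 415.0778 − 186.820832 = 228.256968
spread = −(1/T)·ln(B₀/D) − r = −(1/6.3279)·ln(228.256968/287.6047) − 0.0312 = 0.00532316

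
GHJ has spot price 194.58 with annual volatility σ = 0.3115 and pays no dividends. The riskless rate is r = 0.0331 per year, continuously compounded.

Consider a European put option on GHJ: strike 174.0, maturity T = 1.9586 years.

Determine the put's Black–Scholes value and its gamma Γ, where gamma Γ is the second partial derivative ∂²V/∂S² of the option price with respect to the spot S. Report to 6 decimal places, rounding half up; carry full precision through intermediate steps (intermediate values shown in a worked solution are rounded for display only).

σ√T = 0.3115·√1.9586 = 0.435944
d₁ = (ln(S/K) + (r+σ²/2)T) / (σ√T) = (ln(194.58/174.0) + (0.0331+0.3115²/2)·1.9586) / 0.435944 = (0.111788 + 0.159853) / 0.435944 = 0.623111
d₂ = d₁ − σ√T = 0.623111 − 0.435944 = 0.187166
e^{−rT} = 0.937227
N(−d₁) = 0.266606,  N(−d₂) = 0.425765
Put price V = K·e^{−rT}·N(−d₂) − S·N(−d₁) = 69.432718 − 51.876185 = 17.556533
φ(d₁) = (1/√(2π))·e^{−d₁²/2} = 0.328548
Γ = φ(d₁) / (S·σ·√T) = 0.003873

price = 17.556533
Γ = 0.003873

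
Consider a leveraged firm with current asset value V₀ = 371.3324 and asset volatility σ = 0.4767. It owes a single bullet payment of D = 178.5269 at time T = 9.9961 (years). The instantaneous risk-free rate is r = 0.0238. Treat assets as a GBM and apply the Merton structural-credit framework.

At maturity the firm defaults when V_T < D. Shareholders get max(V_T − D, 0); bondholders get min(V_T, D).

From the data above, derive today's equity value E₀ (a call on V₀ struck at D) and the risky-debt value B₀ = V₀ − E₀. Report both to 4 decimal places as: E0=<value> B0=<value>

E0=276.9859 B0=94.3465

Equity is a call on the firm's assets struck at D = 178.5269:
d₁ = [ln(V₀/D) + (r + σ²/2)T] / (σ√T)
   = [ln(371.3324/178.5269) + (0.0238 + 0.5·0.4767²)·9.9961] / (0.4767·√9.9961)
   = [0.732358 + 1.373679] / 1.507164 = 1.397351
d₂ = d₁ − σ√T = 1.397351 − 1.507164 = -0.109813
N(d₁) = 0.918846,  N(d₂) = 0.456279,  e^(−rT) = 0.788276
E₀ = V₀·N(d₁) − D·e^(−rT)·N(d₂)
   = 371.3324·0.918846 − 178.5269·0.788276·0.456279 = 276.985858
B₀ = V₀ − E₀ = 371.3324 − 276.985858 = 94.346542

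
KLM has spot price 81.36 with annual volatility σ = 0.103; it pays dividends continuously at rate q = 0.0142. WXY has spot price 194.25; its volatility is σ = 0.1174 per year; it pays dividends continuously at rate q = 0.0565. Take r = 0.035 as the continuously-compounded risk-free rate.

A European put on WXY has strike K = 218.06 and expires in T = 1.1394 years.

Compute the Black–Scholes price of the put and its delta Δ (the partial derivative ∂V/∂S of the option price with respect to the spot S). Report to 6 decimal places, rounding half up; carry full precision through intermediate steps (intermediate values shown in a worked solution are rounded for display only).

σ√T = 0.1174·√1.1394 = 0.125316
d₁ = (ln(S/K) + (r−q+σ²/2)T) / (σ√T) = (ln(194.25/218.06) + (0.035−0.0565+0.1174²/2)·1.1394) / 0.125316 = (-0.115624 − 0.016645) / 0.125316 = -1.055487
d₂ = d₁ − σ√T = -1.055487 − 0.125316 = -1.180803
e^{−rT} = 0.960906
e^{−qT} = 0.937652
N(−d₁) = 0.854399,  N(−d₂) = 0.881160
Put price V = K·e^{−rT}·N(−d₂) − S·e^{−qT}·N(−d₁) = 184.633844 − 155.619287 = 29.014556
Δ = −e^{−qT}·N(−d₁) = -0.801129

price = 29.014556
Δ = -0.801129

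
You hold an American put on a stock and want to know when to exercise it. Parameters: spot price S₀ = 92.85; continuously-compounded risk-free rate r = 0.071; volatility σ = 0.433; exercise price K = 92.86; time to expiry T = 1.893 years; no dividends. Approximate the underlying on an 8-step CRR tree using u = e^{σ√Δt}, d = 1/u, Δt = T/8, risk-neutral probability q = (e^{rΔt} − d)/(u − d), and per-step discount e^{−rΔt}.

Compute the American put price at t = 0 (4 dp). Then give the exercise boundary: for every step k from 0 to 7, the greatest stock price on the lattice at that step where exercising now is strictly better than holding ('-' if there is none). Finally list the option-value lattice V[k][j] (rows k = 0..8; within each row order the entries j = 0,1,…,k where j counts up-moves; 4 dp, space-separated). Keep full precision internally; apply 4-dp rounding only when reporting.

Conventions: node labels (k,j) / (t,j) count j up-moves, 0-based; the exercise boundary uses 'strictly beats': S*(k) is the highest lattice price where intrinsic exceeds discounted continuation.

params: Δt=0.23663 u=1.23445 d=0.81007 q=0.48746 e^(-rΔt)=0.98334
t_8 payoffs: 75.6420 66.6219 52.8764 31.9299 0.0100 0.0000 0.0000 0.0000 0.0000
t_7: node(7,0) S=21.2548 payoff=71.6052 vs cont=70.0582 → 71.6052 [stop]  node(7,1) S=32.3897 payoff=60.4703 vs cont=58.9233 → 60.4703 [stop]  node(7,2) S=49.3579 payoff=43.5021 vs cont=41.9550 → 43.5021 [stop]  node(7,3) S=75.2154 payoff=17.6446 vs cont=16.0975 → 17.6446 [stop]  node(7,4) S=114.6191 payoff=0.0000 vs cont=0.0050 → 0.0050 [wait]  node(7,5) S=174.6654 payoff=0.0000 vs cont=0.0000 → 0.0000 [wait]  node(7,6) S=266.1687 payoff=0.0000 vs cont=0.0000 → 0.0000 [wait]  node(7,7) S=405.6085 payoff=0.0000 vs cont=0.0000 → 0.0000 [wait]  ⇒ S*(7)=75.2154
t_6: node(6,0) S=26.2381 payoff=66.6219 vs cont=65.0749 → 66.6219 [stop]  node(6,1) S=39.9836 payoff=52.8764 vs cont=51.3294 → 52.8764 [stop]  node(6,2) S=60.9301 payoff=31.9299 vs cont=30.3829 → 31.9299 [stop]  node(6,3) S=92.8500 payoff=0.0100 vs cont=8.8953 → 8.8953 [wait]  node(6,4) S=141.4920 payoff=0.0000 vs cont=0.0025 → 0.0025 [wait]  node(6,5) S=215.6165 payoff=0.0000 vs cont=0.0000 → 0.0000 [wait]  node(6,6) S=328.5731 payoff=0.0000 vs cont=0.0000 → 0.0000 [wait]  ⇒ S*(6)=60.9301
t_5: node(5,0) S=32.3897 payoff=60.4703 vs cont=58.9233 → 60.4703 [stop]  node(5,1) S=49.3579 payoff=43.5021 vs cont=41.9550 → 43.5021 [stop]  node(5,2) S=75.2154 payoff=17.6446 vs cont=20.3566 → 20.3566 [wait]  node(5,3) S=114.6191 payoff=0.0000 vs cont=4.4845 → 4.4845 [wait]  node(5,4) S=174.6654 payoff=0.0000 vs cont=0.0013 → 0.0013 [wait]  node(5,5) S=266.1687 payoff=0.0000 vs cont=0.0000 → 0.0000 [wait]  ⇒ S*(5)=49.3579
t_4: node(4,0) S=39.9836 payoff=52.8764 vs cont=51.3294 → 52.8764 [stop]  node(4,1) S=60.9301 payoff=31.9299 vs cont=31.6828 → 31.9299 [stop]  node(4,2) S=92.8500 payoff=0.0100 vs cont=12.4093 → 12.4093 [wait]  node(4,3) S=141.4920 payoff=0.0000 vs cont=2.2608 → 2.2608 [wait]  node(4,4) S=215.6165 payoff=0.0000 vs cont=0.0006 → 0.0006 [wait]  ⇒ S*(4)=60.9301
t_3: node(3,0) S=49.3579 payoff=43.5021 vs cont=41.9550 → 43.5021 [stop]  node(3,1) S=75.2154 payoff=17.6446 vs cont=22.0410 → 22.0410 [wait]  node(3,2) S=114.6191 payoff=0.0000 vs cont=7.3380 → 7.3380 [wait]  node(3,3) S=174.6654 payoff=0.0000 vs cont=1.1398 → 1.1398 [wait]  ⇒ S*(3)=49.3579
t_2: node(2,0) S=60.9301 payoff=31.9299 vs cont=32.4902 → 32.4902 [wait]  node(2,1) S=92.8500 payoff=0.0100 vs cont=14.6261 → 14.6261 [wait]  node(2,2) S=141.4920 payoff=0.0000 vs cont=4.2447 → 4.2447 [wait]  ⇒ S*(2)=-
t_1: node(1,0) S=75.2154 payoff=17.6446 vs cont=23.3860 → 23.3860 [wait]  node(1,1) S=114.6191 payoff=0.0000 vs cont=9.4062 → 9.4062 [wait]  ⇒ S*(1)=-
t_0: node(0,0) S=92.8500 payoff=0.0100 vs cont=16.2953 → 16.2953 [wait]  ⇒ S*(0)=-

price = 16.2953
boundary = - - - 49.3579 60.9301 49.3579 60.9301 75.2154
tree:
16.2953
23.3860 9.4062
32.4902 14.6261 4.2447
43.5021 22.0410 7.3380 1.1398
52.8764 31.9299 12.4093 2.2608 0.0006
60.4703 43.5021 20.3566 4.4845 0.0013 0.0000
66.6219 52.8764 31.9299 8.8953 0.0025 0.0000 0.0000
71.6052 60.4703 43.5021 17.6446 0.0050 0.0000 0.0000 0.0000
75.6420 66.6219 52.8764 31.9299 0.0100 0.0000 0.0000 0.0000 0.0000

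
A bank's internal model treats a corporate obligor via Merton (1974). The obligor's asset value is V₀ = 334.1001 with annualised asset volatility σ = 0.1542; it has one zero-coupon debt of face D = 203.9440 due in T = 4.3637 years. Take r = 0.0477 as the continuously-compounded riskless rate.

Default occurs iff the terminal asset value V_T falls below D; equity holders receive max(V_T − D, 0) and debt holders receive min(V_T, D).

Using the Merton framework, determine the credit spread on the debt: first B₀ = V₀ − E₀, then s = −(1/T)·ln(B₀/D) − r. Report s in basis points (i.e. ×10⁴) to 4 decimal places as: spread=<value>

spread=5.3950

Apply the equity-as-call identities (strike 203.9440, horizon 4.3637 years):
d₁ = [ln(V₀/D) + (r + σ²/2)T] / (σ√T)
   = [ln(334.1001/203.9440) + (0.0477 + 0.5·0.1542²)·4.3637] / (0.1542·√4.3637)
   = [0.493595 + 0.260028] / 0.322116 = 2.339604
d₂ = d₁ − σ√T = 2.339604 − 0.322116 = 2.017488
N(d₁) = 0.990348,  N(d₂) = 0.978178,  e^(−rT) = 0.812086
E₀ = V₀·N(d₁) − D·e^(−rT)·N(d₂)
   = 334.1001·0.990348 − 203.9440·0.812086·0.978178 = 168.869387
B₀ = V₀ − E₀ = 334.1001 − 168.869387 = 165.230713
spread = −(1/T)·ln(B₀/D) − r = −(1/4.3637)·ln(165.230713/203.9440) − 0.0477 = 0.00053950
in basis points: 0.00053950 × 10⁴ = 5.3950 bp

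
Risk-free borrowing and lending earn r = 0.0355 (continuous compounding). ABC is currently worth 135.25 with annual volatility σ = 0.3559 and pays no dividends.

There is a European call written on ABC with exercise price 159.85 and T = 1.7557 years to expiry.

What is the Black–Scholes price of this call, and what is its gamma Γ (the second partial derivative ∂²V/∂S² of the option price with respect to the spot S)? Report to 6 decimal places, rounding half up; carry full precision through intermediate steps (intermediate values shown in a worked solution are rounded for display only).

price = 19.774330
Γ = 0.006254

σ√T = 0.3559·√1.7557 = 0.471578
d₁ = (ln(S/K) + (r+σ²/2)T) / (σ√T) = (ln(135.25/159.85) + (0.0355+0.3559²/2)·1.7557) / 0.471578 = (-0.167111 + 0.173520) / 0.471578 = 0.013591
d₂ = d₁ − σ√T = 0.013591 − 0.471578 = -0.457987
e^{−rT} = 0.939575
N(d₁) = 0.505422,  N(d₂) = 0.323481
Call price V = S·N(d₁) − K·e^{−rT}·N(d₂) = 68.358293 − 48.583963 = 19.774330
φ(d₁) = (1/√(2π))·e^{−d₁²/2} = 0.398905
Γ = φ(d₁) / (S·σ·√T) = 0.006254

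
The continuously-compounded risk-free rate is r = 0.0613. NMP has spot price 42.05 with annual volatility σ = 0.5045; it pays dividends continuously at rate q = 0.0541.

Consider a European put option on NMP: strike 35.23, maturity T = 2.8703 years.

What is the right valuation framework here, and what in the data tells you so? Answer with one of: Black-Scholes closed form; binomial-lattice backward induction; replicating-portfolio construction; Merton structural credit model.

Key observation: the strike-35.23 put on NMP is European-exercise on a continuously-modelled lognormal underlying, so its value is a single closed-form evaluation.

framework: Black-Scholes closed form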